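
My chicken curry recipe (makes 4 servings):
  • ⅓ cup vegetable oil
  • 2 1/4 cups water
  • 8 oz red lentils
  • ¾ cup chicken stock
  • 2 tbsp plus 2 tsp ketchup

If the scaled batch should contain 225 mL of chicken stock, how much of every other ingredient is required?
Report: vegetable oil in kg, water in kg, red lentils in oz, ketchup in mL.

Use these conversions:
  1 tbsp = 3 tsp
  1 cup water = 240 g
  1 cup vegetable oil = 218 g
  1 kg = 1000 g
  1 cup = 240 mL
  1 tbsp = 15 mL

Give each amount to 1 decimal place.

vegetable oil: 0.1 kg; water: 0.7 kg; red lentils: 10.0 oz; ketchup: 50.0 mL

The original recipe has 180 mL of chicken stock, so the scaling factor is 225 ÷ 180 = 5/4 = 1.25.
vegetable oil: 1/3 cup × 5/4 × 218 g/cup ÷ 1000 g/kg ≈ 0.1 kg
water: 2.25 cup × 5/4 × 240 g/cup ÷ 1000 g/kg ≈ 0.7 kg
red lentils: 8 oz × 5/4 = 10.0 oz
ketchup: (2 tbsp + 2 tsp = 8/3 tbsp) × 5/4 × 15 mL/tbsp = 50.0 mL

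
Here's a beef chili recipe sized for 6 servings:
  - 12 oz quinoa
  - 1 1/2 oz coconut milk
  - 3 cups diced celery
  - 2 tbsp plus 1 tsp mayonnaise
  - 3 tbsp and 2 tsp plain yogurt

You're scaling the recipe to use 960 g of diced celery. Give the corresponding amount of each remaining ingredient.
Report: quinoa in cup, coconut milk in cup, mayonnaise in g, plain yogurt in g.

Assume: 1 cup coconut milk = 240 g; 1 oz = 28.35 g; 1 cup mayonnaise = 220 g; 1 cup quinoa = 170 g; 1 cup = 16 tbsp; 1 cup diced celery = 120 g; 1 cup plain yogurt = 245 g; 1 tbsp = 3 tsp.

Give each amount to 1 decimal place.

quinoa: 5.3 cup; coconut milk: 0.5 cup; mayonnaise: 85.6 g; plain yogurt: 149.7 g

The original recipe has 360 g of diced celery, so the scaling factor is 960 ÷ 360 = 8/3.
quinoa: 12 oz × 8/3 × 28.35 g/oz ÷ 170 g/cup ≈ 5.3 cup
coconut milk: 1.5 oz × 8/3 × 28.35 g/oz ÷ 240 g/cup ≈ 0.5 cup
mayonnaise: (2 tbsp + 1 tsp = 7/3 tbsp) × 8/3 ÷ 16 tbsp/cup × 220 g/cup ≈ 85.6 g
plain yogurt: (3 tbsp + 2 tsp = 11/3 tbsp) × 8/3 ÷ 16 tbsp/cup × 245 g/cup ≈ 149.7 g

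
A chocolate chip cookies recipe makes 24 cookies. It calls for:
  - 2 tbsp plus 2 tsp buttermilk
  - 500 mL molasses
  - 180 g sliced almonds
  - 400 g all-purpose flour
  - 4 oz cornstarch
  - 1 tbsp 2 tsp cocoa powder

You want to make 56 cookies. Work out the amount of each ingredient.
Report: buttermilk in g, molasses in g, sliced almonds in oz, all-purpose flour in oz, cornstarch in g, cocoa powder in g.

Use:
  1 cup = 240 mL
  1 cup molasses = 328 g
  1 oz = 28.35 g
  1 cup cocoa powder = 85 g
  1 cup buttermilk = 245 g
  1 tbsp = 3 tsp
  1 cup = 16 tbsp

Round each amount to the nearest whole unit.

Scaling factor: 56/24 = 7/3.
buttermilk: (2 tbsp + 2 tsp = 8/3 tbsp) × 7/3 ÷ 16 tbsp/cup × 245 g/cup ≈ 95 g
molasses: 500 mL × 7/3 ÷ 240 mL/cup × 328 g/cup ≈ 1594 g
sliced almonds: 180 g × 7/3 ÷ 28.35 g/oz ≈ 15 oz
all-purpose flour: 400 g × 7/3 ÷ 28.35 g/oz ≈ 33 oz
cornstarch: 4 oz × 7/3 × 28.35 g/oz ≈ 265 g
cocoa powder: (1 tbsp + 2 tsp = 5/3 tbsp) × 7/3 ÷ 16 tbsp/cup × 85 g/cup ≈ 21 g

buttermilk: 95 g; molasses: 1594 g; sliced almonds: 15 oz; all-purpose flour: 33 oz; cornstarch: 265 g; cocoa powder: 21 g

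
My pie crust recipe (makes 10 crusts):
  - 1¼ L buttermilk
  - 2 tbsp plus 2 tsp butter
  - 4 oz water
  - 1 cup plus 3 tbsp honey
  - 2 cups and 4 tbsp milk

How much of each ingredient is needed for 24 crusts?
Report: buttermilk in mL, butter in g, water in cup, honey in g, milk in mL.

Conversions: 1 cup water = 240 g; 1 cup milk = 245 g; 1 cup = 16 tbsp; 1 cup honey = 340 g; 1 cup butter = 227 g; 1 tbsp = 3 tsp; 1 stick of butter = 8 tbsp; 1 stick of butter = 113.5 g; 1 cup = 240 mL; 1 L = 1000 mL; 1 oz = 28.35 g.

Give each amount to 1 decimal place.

buttermilk: 3000.0 mL; butter: 90.8 g; water: 1.1 cup; honey: 969.0 g; milk: 1296.0 mL

Scaling factor: 24/10 = 12/5 = 2.4.
buttermilk: 1.25 L × 12/5 × 1000 mL/L = 3000.0 mL
butter: (2 tbsp + 2 tsp = 8/3 tbsp) × 12/5 ÷ 8 tbsp/stick × 113.5 g/stick = 90.8 g
water: 4 oz × 12/5 × 28.35 g/oz ÷ 240 g/cup ≈ 1.1 cup
honey: (1 cup + 3 tbsp = 1.1875 cup) × 12/5 × 340 g/cup = 969.0 g
milk: (2 cup + 4 tbsp = 2.25 cup) × 12/5 × 240 mL/cup = 1296.0 mL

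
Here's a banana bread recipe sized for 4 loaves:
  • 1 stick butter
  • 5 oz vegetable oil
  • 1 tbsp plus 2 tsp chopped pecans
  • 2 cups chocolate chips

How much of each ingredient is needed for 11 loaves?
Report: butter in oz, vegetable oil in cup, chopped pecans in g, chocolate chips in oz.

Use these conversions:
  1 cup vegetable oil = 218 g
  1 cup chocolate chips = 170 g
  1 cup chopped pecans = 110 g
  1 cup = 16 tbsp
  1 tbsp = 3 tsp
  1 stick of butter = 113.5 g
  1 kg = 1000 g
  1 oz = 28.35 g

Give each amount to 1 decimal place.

butter: 11.0 oz; vegetable oil: 1.8 cup; chopped pecans: 31.5 g; chocolate chips: 33.0 oz

Scaling factor: 11/4 = 2.75.
butter: 1 stick × 11/4 × 113.5 g/stick ÷ 28.35 g/oz ≈ 11.0 oz
vegetable oil: 5 oz × 11/4 × 28.35 g/oz ÷ 218 g/cup ≈ 1.8 cup
chopped pecans: (1 tbsp + 2 tsp = 5/3 tbsp) × 11/4 ÷ 16 tbsp/cup × 110 g/cup ≈ 31.5 g
chocolate chips: 2 cup × 11/4 × 170 g/cup ÷ 28.35 g/oz ≈ 33.0 oz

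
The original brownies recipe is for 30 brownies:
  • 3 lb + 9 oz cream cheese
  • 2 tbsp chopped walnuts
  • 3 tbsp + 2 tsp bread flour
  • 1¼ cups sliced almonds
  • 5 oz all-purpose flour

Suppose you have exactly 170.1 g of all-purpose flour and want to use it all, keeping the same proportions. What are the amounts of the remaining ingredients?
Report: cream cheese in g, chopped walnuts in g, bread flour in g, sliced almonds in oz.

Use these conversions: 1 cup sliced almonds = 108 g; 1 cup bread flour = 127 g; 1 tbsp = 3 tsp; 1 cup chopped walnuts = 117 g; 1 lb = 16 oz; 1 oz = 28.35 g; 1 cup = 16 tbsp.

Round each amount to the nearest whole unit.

cream cheese: 1939 g; chopped walnuts: 18 g; bread flour: 35 g; sliced almonds: 6 oz

The original recipe has 141.75 g of all-purpose flour, so the scaling factor is 170.1 ÷ 141.75 = 6/5 = 1.2.
cream cheese: (3 lb + 9 oz = 3.5625 lb) × 6/5 × 16 oz/lb × 28.35 g/oz ≈ 1939 g
chopped walnuts: 2 tbsp × 6/5 ÷ 16 tbsp/cup × 117 g/cup ≈ 18 g
bread flour: (3 tbsp + 2 tsp = 11/3 tbsp) × 6/5 ÷ 16 tbsp/cup × 127 g/cup ≈ 35 g
sliced almonds: 1.25 cup × 6/5 × 108 g/cup ÷ 28.35 g/oz ≈ 6 oz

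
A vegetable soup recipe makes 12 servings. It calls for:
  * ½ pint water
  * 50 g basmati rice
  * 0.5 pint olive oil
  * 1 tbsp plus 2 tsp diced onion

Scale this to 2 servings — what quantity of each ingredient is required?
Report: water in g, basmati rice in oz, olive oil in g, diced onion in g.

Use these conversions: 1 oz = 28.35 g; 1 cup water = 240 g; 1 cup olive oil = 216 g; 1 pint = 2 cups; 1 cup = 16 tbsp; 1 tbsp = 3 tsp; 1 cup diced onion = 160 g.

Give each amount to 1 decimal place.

Scaling factor: 2/12 = 1/6.
water: 0.5 pint × 1/6 × 2 cup/pint × 240 g/cup = 40.0 g
basmati rice: 50 g × 1/6 ÷ 28.35 g/oz ≈ 0.3 oz
olive oil: 0.5 pint × 1/6 × 2 cup/pint × 216 g/cup = 36.0 g
diced onion: (1 tbsp + 2 tsp = 5/3 tbsp) × 1/6 ÷ 16 tbsp/cup × 160 g/cup ≈ 2.8 g

water: 40.0 g; basmati rice: 0.3 oz; olive oil: 36.0 g; diced onion: 2.8 g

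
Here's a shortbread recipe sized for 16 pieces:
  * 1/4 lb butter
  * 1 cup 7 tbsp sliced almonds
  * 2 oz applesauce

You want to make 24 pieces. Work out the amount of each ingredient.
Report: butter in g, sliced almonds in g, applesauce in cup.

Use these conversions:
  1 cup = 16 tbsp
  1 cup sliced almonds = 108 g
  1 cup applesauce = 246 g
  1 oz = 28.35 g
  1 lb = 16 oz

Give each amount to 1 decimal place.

Scaling factor: 24/16 = 3/2 = 1.5.
butter: 0.25 lb × 3/2 × 16 oz/lb × 28.35 g/oz = 170.1 g
sliced almonds: (1 cup + 7 tbsp = 1.4375 cup) × 3/2 × 108 g/cup ≈ 232.9 g
applesauce: 2 oz × 3/2 × 28.35 g/oz ÷ 246 g/cup ≈ 0.3 cup

butter: 170.1 g; sliced almonds: 232.9 g; applesauce: 0.3 cup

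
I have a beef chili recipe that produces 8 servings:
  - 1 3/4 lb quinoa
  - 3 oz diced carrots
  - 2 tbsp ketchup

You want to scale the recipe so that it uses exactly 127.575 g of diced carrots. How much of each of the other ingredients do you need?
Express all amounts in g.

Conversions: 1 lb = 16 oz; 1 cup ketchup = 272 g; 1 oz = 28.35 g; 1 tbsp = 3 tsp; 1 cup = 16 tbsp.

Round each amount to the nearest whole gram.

quinoa: 1191 g; ketchup: 51 g

The original recipe has 85.05 g of diced carrots, so the scaling factor is 127.575 ÷ 85.05 = 3/2 = 1.5.
quinoa: 1.75 lb × 3/2 × 16 oz/lb × 28.35 g/oz ≈ 1191 g
ketchup: 2 tbsp × 3/2 ÷ 16 tbsp/cup × 272 g/cup = 51 g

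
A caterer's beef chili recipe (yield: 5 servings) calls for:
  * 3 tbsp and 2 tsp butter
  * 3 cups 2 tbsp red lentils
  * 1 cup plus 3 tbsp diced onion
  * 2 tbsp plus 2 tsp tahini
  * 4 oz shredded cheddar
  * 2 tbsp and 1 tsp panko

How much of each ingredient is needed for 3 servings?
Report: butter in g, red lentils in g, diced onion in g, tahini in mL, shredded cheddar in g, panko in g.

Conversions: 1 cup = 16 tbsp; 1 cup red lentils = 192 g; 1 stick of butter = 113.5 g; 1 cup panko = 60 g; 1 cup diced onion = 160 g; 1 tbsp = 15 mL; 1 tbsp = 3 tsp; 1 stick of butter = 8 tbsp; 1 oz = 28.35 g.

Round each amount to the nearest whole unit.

Scaling factor: 3/5 = 0.6.
butter: (3 tbsp + 2 tsp = 11/3 tbsp) × 3/5 ÷ 8 tbsp/stick × 113.5 g/stick ≈ 31 g
red lentils: (3 cup + 2 tbsp = 3.125 cup) × 3/5 × 192 g/cup = 360 g
diced onion: (1 cup + 3 tbsp = 1.1875 cup) × 3/5 × 160 g/cup = 114 g
tahini: (2 tbsp + 2 tsp = 8/3 tbsp) × 3/5 × 15 mL/tbsp = 24 mL
shredded cheddar: 4 oz × 3/5 × 28.35 g/oz ≈ 68 g
panko: (2 tbsp + 1 tsp = 7/3 tbsp) × 3/5 ÷ 16 tbsp/cup × 60 g/cup ≈ 5 g

butter: 31 g; red lentils: 360 g; diced onion: 114 g; tahini: 24 mL; shredded cheddar: 68 g; panko: 5 g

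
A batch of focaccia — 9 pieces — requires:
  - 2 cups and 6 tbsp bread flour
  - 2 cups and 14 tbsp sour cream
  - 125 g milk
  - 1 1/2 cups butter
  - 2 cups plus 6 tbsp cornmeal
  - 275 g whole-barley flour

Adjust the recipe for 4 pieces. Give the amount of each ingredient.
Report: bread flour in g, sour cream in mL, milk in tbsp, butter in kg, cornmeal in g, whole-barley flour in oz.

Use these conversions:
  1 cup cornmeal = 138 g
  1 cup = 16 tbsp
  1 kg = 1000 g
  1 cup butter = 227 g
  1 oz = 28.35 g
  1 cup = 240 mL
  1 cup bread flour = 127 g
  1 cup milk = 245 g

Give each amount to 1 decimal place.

bread flour: 134.1 g; sour cream: 306.7 mL; milk: 3.6 tbsp; butter: 0.2 kg; cornmeal: 145.7 g; whole-barley flour: 4.3 oz

Scaling factor: 4/9.
bread flour: (2 cup + 6 tbsp = 2.375 cup) × 4/9 × 127 g/cup ≈ 134.1 g
sour cream: (2 cup + 14 tbsp = 2.875 cup) × 4/9 × 240 mL/cup ≈ 306.7 mL
milk: 125 g × 4/9 ÷ 245 g/cup × 16 tbsp/cup ≈ 3.6 tbsp
butter: 1.5 cup × 4/9 × 227 g/cup ÷ 1000 g/kg ≈ 0.2 kg
cornmeal: (2 cup + 6 tbsp = 2.375 cup) × 4/9 × 138 g/cup ≈ 145.7 g
whole-barley flour: 275 g × 4/9 ÷ 28.35 g/oz ≈ 4.3 oz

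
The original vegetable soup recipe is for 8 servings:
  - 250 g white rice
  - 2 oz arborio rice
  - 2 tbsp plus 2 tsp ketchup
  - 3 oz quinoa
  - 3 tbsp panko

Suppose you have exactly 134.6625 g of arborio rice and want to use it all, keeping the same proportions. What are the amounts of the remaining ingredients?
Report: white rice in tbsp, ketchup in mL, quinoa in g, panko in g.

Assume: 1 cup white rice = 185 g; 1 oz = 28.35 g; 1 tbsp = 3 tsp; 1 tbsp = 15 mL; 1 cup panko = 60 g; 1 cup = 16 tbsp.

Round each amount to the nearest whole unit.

The original recipe has 56.7 g of arborio rice, so the scaling factor is 134.6625 ÷ 56.7 = 19/8 = 2.375.
white rice: 250 g × 19/8 ÷ 185 g/cup × 16 tbsp/cup ≈ 51 tbsp
ketchup: (2 tbsp + 2 tsp = 8/3 tbsp) × 19/8 × 15 mL/tbsp = 95 mL
quinoa: 3 oz × 19/8 × 28.35 g/oz ≈ 202 g
panko: 3 tbsp × 19/8 ÷ 16 tbsp/cup × 60 g/cup ≈ 27 g

white rice: 51 tbsp; ketchup: 95 mL; quinoa: 202 g; panko: 27 g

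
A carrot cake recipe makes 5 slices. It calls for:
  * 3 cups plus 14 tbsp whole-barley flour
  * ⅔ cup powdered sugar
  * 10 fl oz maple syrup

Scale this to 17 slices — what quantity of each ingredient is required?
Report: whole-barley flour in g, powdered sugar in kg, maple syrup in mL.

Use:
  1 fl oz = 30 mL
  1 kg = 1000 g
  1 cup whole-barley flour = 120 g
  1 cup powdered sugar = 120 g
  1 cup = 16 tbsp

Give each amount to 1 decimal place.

whole-barley flour: 1581.0 g; powdered sugar: 0.3 kg; maple syrup: 1020.0 mL

Scaling factor: 17/5 = 3.4.
whole-barley flour: (3 cup + 14 tbsp = 3.875 cup) × 17/5 × 120 g/cup = 1581.0 g
powdered sugar: 2/3 cup × 17/5 × 120 g/cup ÷ 1000 g/kg ≈ 0.3 kg
maple syrup: 10 fl oz × 17/5 × 30 mL/fl oz = 1020.0 mL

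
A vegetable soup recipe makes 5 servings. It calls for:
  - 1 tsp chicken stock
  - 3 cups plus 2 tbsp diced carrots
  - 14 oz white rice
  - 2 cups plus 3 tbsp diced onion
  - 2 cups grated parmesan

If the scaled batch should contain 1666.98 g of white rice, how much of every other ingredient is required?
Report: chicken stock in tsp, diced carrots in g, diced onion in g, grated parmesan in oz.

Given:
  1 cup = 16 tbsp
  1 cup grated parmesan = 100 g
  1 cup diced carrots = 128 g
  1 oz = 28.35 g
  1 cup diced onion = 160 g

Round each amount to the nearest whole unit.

chicken stock: 4 tsp; diced carrots: 1680 g; diced onion: 1470 g; grated parmesan: 30 oz

The original recipe has 396.9 g of white rice, so the scaling factor is 1666.98 ÷ 396.9 = 21/5 = 4.2.
chicken stock: 1 tsp × 21/5 ≈ 4 tsp
diced carrots: (3 cup + 2 tbsp = 3.125 cup) × 21/5 × 128 g/cup = 1680 g
diced onion: (2 cup + 3 tbsp = 2.1875 cup) × 21/5 × 160 g/cup = 1470 g
grated parmesan: 2 cup × 21/5 × 100 g/cup ÷ 28.35 g/oz ≈ 30 oz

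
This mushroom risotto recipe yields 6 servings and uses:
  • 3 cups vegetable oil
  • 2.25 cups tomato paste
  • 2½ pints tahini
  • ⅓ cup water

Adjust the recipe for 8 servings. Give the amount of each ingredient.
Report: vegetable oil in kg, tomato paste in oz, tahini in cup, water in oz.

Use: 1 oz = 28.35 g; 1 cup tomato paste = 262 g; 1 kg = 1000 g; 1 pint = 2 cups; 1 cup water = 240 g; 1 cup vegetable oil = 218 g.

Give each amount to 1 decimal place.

Scaling factor: 8/6 = 4/3.
vegetable oil: 3 cup × 4/3 × 218 g/cup ÷ 1000 g/kg ≈ 0.9 kg
tomato paste: 2.25 cup × 4/3 × 262 g/cup ÷ 28.35 g/oz ≈ 27.7 oz
tahini: 2.5 pint × 4/3 × 2 cup/pint ≈ 6.7 cup
water: 1/3 cup × 4/3 × 240 g/cup ÷ 28.35 g/oz ≈ 3.8 oz

vegetable oil: 0.9 kg; tomato paste: 27.7 oz; tahini: 6.7 cup; water: 3.8 oz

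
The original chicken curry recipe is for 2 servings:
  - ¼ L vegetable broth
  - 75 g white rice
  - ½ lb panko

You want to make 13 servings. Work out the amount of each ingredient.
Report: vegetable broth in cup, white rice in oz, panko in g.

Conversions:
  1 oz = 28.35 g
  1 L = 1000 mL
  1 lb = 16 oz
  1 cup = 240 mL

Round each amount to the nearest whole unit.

Scaling factor: 13/2 = 6.5.
vegetable broth: 0.25 L × 13/2 × 1000 mL/L ÷ 240 mL/cup ≈ 7 cup
white rice: 75 g × 13/2 ÷ 28.35 g/oz ≈ 17 oz
panko: 0.5 lb × 13/2 × 16 oz/lb × 28.35 g/oz ≈ 1474 g

vegetable broth: 7 cup; white rice: 17 oz; panko: 1474 g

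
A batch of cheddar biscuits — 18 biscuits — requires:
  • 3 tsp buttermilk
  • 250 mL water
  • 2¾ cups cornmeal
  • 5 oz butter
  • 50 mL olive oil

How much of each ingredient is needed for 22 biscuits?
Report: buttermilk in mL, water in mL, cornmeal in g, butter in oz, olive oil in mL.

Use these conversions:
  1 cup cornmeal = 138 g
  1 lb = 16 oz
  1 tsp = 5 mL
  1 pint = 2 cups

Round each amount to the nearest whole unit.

buttermilk: 18 mL; water: 306 mL; cornmeal: 464 g; butter: 6 oz; olive oil: 61 mL

Scaling factor: 22/18 = 11/9.
buttermilk: 3 tsp × 11/9 × 5 mL/tsp ≈ 18 mL
water: 250 mL × 11/9 ≈ 306 mL
cornmeal: 2.75 cup × 11/9 × 138 g/cup ≈ 464 g
butter: 5 oz × 11/9 ≈ 6 oz
olive oil: 50 mL × 11/9 ≈ 61 mL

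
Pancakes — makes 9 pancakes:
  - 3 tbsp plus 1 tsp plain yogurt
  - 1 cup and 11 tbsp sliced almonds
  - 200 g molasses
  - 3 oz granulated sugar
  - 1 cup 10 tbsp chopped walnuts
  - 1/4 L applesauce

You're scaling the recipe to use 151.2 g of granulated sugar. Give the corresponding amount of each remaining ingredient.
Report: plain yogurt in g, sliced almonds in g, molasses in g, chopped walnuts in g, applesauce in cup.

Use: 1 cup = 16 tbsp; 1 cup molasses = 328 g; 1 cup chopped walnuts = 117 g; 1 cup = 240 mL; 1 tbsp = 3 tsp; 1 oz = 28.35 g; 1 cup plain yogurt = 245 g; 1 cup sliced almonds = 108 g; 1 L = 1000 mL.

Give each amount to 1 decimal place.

The original recipe has 85.05 g of granulated sugar, so the scaling factor is 151.2 ÷ 85.05 = 16/9.
plain yogurt: (3 tbsp + 1 tsp = 10/3 tbsp) × 16/9 ÷ 16 tbsp/cup × 245 g/cup ≈ 90.7 g
sliced almonds: (1 cup + 11 tbsp = 1.6875 cup) × 16/9 × 108 g/cup = 324.0 g
molasses: 200 g × 16/9 ≈ 355.6 g
chopped walnuts: (1 cup + 10 tbsp = 1.625 cup) × 16/9 × 117 g/cup = 338.0 g
applesauce: 0.25 L × 16/9 × 1000 mL/L ÷ 240 mL/cup ≈ 1.9 cup

plain yogurt: 90.7 g; sliced almonds: 324.0 g; molasses: 355.6 g; chopped walnuts: 338.0 g; applesauce: 1.9 cup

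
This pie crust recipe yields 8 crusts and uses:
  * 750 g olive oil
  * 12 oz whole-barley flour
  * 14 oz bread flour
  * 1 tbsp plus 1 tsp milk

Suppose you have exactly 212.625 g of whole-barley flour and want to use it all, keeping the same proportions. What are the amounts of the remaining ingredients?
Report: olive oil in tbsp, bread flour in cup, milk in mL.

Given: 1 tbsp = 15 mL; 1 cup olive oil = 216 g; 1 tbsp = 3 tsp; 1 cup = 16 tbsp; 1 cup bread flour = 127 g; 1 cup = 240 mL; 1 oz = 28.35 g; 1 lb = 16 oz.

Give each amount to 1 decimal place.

olive oil: 34.7 tbsp; bread flour: 2.0 cup; milk: 12.5 mL

The original recipe has 340.2 g of whole-barley flour, so the scaling factor is 212.625 ÷ 340.2 = 5/8 = 0.625.
olive oil: 750 g × 5/8 ÷ 216 g/cup × 16 tbsp/cup ≈ 34.7 tbsp
bread flour: 14 oz × 5/8 × 28.35 g/oz ÷ 127 g/cup ≈ 2.0 cup
milk: (1 tbsp + 1 tsp = 4/3 tbsp) × 5/8 × 15 mL/tbsp = 12.5 mL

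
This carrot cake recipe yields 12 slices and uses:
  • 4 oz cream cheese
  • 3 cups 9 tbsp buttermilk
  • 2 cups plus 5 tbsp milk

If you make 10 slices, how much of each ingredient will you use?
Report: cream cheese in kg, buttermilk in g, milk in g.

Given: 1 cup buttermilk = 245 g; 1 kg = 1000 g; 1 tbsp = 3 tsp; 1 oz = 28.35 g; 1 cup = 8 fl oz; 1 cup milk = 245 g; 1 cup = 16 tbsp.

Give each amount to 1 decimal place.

cream cheese: 0.1 kg; buttermilk: 727.3 g; milk: 472.1 g

Scaling factor: 10/12 = 5/6.
cream cheese: 4 oz × 5/6 × 28.35 g/oz ÷ 1000 g/kg ≈ 0.1 kg
buttermilk: (3 cup + 9 tbsp = 3.5625 cup) × 5/6 × 245 g/cup ≈ 727.3 g
milk: (2 cup + 5 tbsp = 2.3125 cup) × 5/6 × 245 g/cup ≈ 472.1 g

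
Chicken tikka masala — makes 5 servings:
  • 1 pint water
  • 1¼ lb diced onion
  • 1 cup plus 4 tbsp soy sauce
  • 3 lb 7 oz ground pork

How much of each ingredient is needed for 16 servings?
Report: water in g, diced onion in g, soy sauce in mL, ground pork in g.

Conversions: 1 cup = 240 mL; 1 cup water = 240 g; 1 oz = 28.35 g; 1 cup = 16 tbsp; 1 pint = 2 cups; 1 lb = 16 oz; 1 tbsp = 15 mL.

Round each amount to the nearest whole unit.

Scaling factor: 16/5 = 3.2.
water: 1 pint × 16/5 × 2 cup/pint × 240 g/cup = 1536 g
diced onion: 1.25 lb × 16/5 × 16 oz/lb × 28.35 g/oz ≈ 1814 g
soy sauce: (1 cup + 4 tbsp = 1.25 cup) × 16/5 × 240 mL/cup = 960 mL
ground pork: (3 lb + 7 oz = 3.4375 lb) × 16/5 × 16 oz/lb × 28.35 g/oz ≈ 4990 g

water: 1536 g; diced onion: 1814 g; soy sauce: 960 mL; ground pork: 4990 g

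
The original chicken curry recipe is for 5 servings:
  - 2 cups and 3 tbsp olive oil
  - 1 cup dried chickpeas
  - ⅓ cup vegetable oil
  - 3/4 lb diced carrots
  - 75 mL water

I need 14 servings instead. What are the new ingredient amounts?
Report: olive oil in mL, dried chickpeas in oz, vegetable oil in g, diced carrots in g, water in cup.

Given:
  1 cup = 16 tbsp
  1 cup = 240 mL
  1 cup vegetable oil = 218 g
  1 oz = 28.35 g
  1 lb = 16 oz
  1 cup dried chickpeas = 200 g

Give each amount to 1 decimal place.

olive oil: 1470.0 mL; dried chickpeas: 19.8 oz; vegetable oil: 203.5 g; diced carrots: 952.6 g; water: 0.9 cup

Scaling factor: 14/5 = 2.8.
olive oil: (2 cup + 3 tbsp = 2.1875 cup) × 14/5 × 240 mL/cup = 1470.0 mL
dried chickpeas: 1 cup × 14/5 × 200 g/cup ÷ 28.35 g/oz ≈ 19.8 oz
vegetable oil: 1/3 cup × 14/5 × 218 g/cup ≈ 203.5 g
diced carrots: 0.75 lb × 14/5 × 16 oz/lb × 28.35 g/oz ≈ 952.6 g
water: 75 mL × 14/5 ÷ 240 mL/cup ≈ 0.9 cup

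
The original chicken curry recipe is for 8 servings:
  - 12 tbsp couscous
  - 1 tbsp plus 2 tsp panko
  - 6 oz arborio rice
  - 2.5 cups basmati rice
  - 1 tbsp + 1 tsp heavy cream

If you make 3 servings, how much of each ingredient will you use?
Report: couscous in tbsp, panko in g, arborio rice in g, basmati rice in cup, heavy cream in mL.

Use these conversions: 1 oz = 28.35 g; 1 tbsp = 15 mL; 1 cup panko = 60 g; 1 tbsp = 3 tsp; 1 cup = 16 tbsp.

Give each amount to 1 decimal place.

Scaling factor: 3/8 = 0.375.
couscous: 12 tbsp × 3/8 = 4.5 tbsp
panko: (1 tbsp + 2 tsp = 5/3 tbsp) × 3/8 ÷ 16 tbsp/cup × 60 g/cup ≈ 2.3 g
arborio rice: 6 oz × 3/8 × 28.35 g/oz ≈ 63.8 g
basmati rice: 2.5 cup × 3/8 ≈ 0.9 cup
heavy cream: (1 tbsp + 1 tsp = 4/3 tbsp) × 3/8 × 15 mL/tbsp = 7.5 mL

couscous: 4.5 tbsp; panko: 2.3 g; arborio rice: 63.8 g; basmati rice: 0.9 cup; heavy cream: 7.5 mL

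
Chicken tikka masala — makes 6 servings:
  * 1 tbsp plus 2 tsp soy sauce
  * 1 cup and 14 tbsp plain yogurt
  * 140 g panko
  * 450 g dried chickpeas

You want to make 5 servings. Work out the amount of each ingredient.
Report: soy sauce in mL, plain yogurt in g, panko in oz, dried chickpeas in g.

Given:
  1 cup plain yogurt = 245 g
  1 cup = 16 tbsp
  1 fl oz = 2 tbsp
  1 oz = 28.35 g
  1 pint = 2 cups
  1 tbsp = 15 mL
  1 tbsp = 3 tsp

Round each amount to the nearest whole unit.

Scaling factor: 5/6.
soy sauce: (1 tbsp + 2 tsp = 5/3 tbsp) × 5/6 × 15 mL/tbsp ≈ 21 mL
plain yogurt: (1 cup + 14 tbsp = 1.875 cup) × 5/6 × 245 g/cup ≈ 383 g
panko: 140 g × 5/6 ÷ 28.35 g/oz ≈ 4 oz
dried chickpeas: 450 g × 5/6 = 375 g

soy sauce: 21 mL; plain yogurt: 383 g; panko: 4 oz; dried chickpeas: 375 g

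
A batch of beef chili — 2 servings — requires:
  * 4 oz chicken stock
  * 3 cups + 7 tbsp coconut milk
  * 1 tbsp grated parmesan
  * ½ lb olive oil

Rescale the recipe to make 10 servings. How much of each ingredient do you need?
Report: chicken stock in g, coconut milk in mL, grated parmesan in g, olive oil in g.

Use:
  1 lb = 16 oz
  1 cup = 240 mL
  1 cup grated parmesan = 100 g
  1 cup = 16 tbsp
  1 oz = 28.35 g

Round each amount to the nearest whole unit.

chicken stock: 567 g; coconut milk: 4125 mL; grated parmesan: 31 g; olive oil: 1134 g

Scaling factor: 10/2 = 5.
chicken stock: 4 oz × 5 × 28.35 g/oz = 567 g
coconut milk: (3 cup + 7 tbsp = 3.4375 cup) × 5 × 240 mL/cup = 4125 mL
grated parmesan: 1 tbsp × 5 ÷ 16 tbsp/cup × 100 g/cup ≈ 31 g
olive oil: 0.5 lb × 5 × 16 oz/lb × 28.35 g/oz = 1134 g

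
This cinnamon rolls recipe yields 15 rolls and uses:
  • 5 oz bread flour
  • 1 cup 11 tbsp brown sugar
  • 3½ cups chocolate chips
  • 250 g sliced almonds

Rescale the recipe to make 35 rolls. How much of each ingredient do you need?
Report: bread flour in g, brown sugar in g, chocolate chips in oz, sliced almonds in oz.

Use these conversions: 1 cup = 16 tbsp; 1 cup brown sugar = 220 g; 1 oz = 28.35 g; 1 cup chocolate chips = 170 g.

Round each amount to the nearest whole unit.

Scaling factor: 35/15 = 7/3.
bread flour: 5 oz × 7/3 × 28.35 g/oz ≈ 331 g
brown sugar: (1 cup + 11 tbsp = 1.6875 cup) × 7/3 × 220 g/cup ≈ 866 g
chocolate chips: 3.5 cup × 7/3 × 170 g/cup ÷ 28.35 g/oz ≈ 49 oz
sliced almonds: 250 g × 7/3 ÷ 28.35 g/oz ≈ 21 oz

bread flour: 331 g; brown sugar: 866 g; chocolate chips: 49 oz; sliced almonds: 21 oz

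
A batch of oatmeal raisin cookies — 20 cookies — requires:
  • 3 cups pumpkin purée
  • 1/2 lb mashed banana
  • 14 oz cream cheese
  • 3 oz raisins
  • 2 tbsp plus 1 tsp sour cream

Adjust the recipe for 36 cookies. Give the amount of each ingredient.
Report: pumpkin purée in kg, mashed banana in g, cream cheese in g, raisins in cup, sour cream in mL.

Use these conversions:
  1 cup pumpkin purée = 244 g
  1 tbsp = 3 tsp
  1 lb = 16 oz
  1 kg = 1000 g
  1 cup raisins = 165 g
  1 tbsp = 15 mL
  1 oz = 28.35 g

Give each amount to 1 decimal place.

Scaling factor: 36/20 = 9/5 = 1.8.
pumpkin purée: 3 cup × 9/5 × 244 g/cup ÷ 1000 g/kg ≈ 1.3 kg
mashed banana: 0.5 lb × 9/5 × 16 oz/lb × 28.35 g/oz ≈ 408.2 g
cream cheese: 14 oz × 9/5 × 28.35 g/oz ≈ 714.4 g
raisins: 3 oz × 9/5 × 28.35 g/oz ÷ 165 g/cup ≈ 0.9 cup
sour cream: (2 tbsp + 1 tsp = 7/3 tbsp) × 9/5 × 15 mL/tbsp = 63.0 mL

pumpkin purée: 1.3 kg; mashed banana: 408.2 g; cream cheese: 714.4 g; raisins: 0.9 cup; sour cream: 63.0 mL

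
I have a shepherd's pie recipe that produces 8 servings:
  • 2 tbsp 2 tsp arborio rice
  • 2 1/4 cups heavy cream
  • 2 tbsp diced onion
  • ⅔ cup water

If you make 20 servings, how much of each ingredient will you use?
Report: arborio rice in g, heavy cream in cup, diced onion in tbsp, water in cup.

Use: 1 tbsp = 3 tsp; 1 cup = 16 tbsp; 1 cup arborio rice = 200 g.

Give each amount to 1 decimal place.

Scaling factor: 20/8 = 5/2 = 2.5.
arborio rice: (2 tbsp + 2 tsp = 8/3 tbsp) × 5/2 ÷ 16 tbsp/cup × 200 g/cup ≈ 83.3 g
heavy cream: 2.25 cup × 5/2 ≈ 5.6 cup
diced onion: 2 tbsp × 5/2 = 5.0 tbsp
water: 2/3 cup × 5/2 ≈ 1.7 cup

arborio rice: 83.3 g; heavy cream: 5.6 cup; diced onion: 5.0 tbsp; water: 1.7 cup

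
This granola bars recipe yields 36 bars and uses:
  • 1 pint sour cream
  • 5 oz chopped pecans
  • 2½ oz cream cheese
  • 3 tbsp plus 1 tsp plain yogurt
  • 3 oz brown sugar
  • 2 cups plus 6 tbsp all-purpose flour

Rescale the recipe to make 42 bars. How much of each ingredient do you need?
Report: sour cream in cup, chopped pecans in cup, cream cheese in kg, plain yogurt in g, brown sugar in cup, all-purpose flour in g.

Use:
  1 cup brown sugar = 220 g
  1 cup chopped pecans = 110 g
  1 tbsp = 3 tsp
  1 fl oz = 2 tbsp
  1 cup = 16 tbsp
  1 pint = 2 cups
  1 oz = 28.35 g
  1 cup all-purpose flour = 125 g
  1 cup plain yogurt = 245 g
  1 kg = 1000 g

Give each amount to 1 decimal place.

Scaling factor: 42/36 = 7/6.
sour cream: 1 pint × 7/6 × 2 cup/pint ≈ 2.3 cup
chopped pecans: 5 oz × 7/6 × 28.35 g/oz ÷ 110 g/cup ≈ 1.5 cup
cream cheese: 2.5 oz × 7/6 × 28.35 g/oz ÷ 1000 g/kg ≈ 0.1 kg
plain yogurt: (3 tbsp + 1 tsp = 10/3 tbsp) × 7/6 ÷ 16 tbsp/cup × 245 g/cup ≈ 59.5 g
brown sugar: 3 oz × 7/6 × 28.35 g/oz ÷ 220 g/cup ≈ 0.5 cup
all-purpose flour: (2 cup + 6 tbsp = 2.375 cup) × 7/6 × 125 g/cup ≈ 346.4 g

sour cream: 2.3 cup; chopped pecans: 1.5 cup; cream cheese: 0.1 kg; plain yogurt: 59.5 g; brown sugar: 0.5 cup; all-purpose flour: 346.4 g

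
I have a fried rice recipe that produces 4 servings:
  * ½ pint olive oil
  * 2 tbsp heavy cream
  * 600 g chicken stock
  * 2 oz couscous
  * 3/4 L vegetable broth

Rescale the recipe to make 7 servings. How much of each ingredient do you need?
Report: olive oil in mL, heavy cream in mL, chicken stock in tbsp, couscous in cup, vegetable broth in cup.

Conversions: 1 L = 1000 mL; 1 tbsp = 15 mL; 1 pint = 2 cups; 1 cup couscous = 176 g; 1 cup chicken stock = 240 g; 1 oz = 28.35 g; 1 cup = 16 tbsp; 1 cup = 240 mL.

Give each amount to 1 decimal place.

olive oil: 420.0 mL; heavy cream: 52.5 mL; chicken stock: 70.0 tbsp; couscous: 0.6 cup; vegetable broth: 5.5 cup

Scaling factor: 7/4 = 1.75.
olive oil: 0.5 pint × 7/4 × 2 cup/pint × 240 mL/cup = 420.0 mL
heavy cream: 2 tbsp × 7/4 × 15 mL/tbsp = 52.5 mL
chicken stock: 600 g × 7/4 ÷ 240 g/cup × 16 tbsp/cup = 70.0 tbsp
couscous: 2 oz × 7/4 × 28.35 g/oz ÷ 176 g/cup ≈ 0.6 cup
vegetable broth: 0.75 L × 7/4 × 1000 mL/L ÷ 240 mL/cup ≈ 5.5 cup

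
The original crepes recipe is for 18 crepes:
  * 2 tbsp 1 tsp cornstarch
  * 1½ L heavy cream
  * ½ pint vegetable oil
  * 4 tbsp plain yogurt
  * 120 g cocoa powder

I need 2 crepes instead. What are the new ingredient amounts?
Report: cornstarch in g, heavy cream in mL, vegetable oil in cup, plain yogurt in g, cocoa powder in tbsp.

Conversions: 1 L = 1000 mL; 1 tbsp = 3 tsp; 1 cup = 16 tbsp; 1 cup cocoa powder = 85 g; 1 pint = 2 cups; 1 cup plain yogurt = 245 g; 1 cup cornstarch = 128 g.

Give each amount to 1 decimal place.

cornstarch: 2.1 g; heavy cream: 166.7 mL; vegetable oil: 0.1 cup; plain yogurt: 6.8 g; cocoa powder: 2.5 tbsp

Scaling factor: 2/18 = 1/9.
cornstarch: (2 tbsp + 1 tsp = 7/3 tbsp) × 1/9 ÷ 16 tbsp/cup × 128 g/cup ≈ 2.1 g
heavy cream: 1.5 L × 1/9 × 1000 mL/L ≈ 166.7 mL
vegetable oil: 0.5 pint × 1/9 × 2 cup/pint ≈ 0.1 cup
plain yogurt: 4 tbsp × 1/9 ÷ 16 tbsp/cup × 245 g/cup ≈ 6.8 g
cocoa powder: 120 g × 1/9 ÷ 85 g/cup × 16 tbsp/cup ≈ 2.5 tbsp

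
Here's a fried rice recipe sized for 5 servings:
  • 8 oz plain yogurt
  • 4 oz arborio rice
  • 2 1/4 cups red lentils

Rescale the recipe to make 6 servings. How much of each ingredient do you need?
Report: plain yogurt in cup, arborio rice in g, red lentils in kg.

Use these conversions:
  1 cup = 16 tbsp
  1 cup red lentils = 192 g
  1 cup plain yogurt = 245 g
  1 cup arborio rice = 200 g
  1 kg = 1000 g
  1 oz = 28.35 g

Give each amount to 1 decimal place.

plain yogurt: 1.1 cup; arborio rice: 136.1 g; red lentils: 0.5 kg

Scaling factor: 6/5 = 1.2.
plain yogurt: 8 oz × 6/5 × 28.35 g/oz ÷ 245 g/cup ≈ 1.1 cup
arborio rice: 4 oz × 6/5 × 28.35 g/oz ≈ 136.1 g
red lentils: 2.25 cup × 6/5 × 192 g/cup ÷ 1000 g/kg ≈ 0.5 kg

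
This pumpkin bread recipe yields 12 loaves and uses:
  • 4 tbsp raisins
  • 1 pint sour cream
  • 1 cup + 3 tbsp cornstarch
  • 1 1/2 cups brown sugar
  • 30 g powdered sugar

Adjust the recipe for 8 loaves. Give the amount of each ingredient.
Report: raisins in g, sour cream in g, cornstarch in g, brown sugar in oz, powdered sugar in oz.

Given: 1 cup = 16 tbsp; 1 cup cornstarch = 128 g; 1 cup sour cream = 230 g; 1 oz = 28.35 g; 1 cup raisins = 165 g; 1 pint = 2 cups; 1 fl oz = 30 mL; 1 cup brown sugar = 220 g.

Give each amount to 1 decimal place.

raisins: 27.5 g; sour cream: 306.7 g; cornstarch: 101.3 g; brown sugar: 7.8 oz; powdered sugar: 0.7 oz

Scaling factor: 8/12 = 2/3.
raisins: 4 tbsp × 2/3 ÷ 16 tbsp/cup × 165 g/cup = 27.5 g
sour cream: 1 pint × 2/3 × 2 cup/pint × 230 g/cup ≈ 306.7 g
cornstarch: (1 cup + 3 tbsp = 1.1875 cup) × 2/3 × 128 g/cup ≈ 101.3 g
brown sugar: 1.5 cup × 2/3 × 220 g/cup ÷ 28.35 g/oz ≈ 7.8 oz
powdered sugar: 30 g × 2/3 ÷ 28.35 g/oz ≈ 0.7 oz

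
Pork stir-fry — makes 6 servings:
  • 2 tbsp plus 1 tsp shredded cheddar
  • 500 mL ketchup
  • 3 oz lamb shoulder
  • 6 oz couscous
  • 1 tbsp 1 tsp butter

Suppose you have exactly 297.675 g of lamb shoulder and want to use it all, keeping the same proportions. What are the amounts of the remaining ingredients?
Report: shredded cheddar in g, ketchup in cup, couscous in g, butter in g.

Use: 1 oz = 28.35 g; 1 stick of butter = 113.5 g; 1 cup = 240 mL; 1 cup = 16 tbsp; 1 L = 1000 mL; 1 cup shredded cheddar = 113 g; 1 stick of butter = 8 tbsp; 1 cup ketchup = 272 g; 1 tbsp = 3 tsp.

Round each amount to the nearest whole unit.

shredded cheddar: 58 g; ketchup: 7 cup; couscous: 595 g; butter: 66 g

The original recipe has 85.05 g of lamb shoulder, so the scaling factor is 297.675 ÷ 85.05 = 7/2 = 3.5.
shredded cheddar: (2 tbsp + 1 tsp = 7/3 tbsp) × 7/2 ÷ 16 tbsp/cup × 113 g/cup ≈ 58 g
ketchup: 500 mL × 7/2 ÷ 240 mL/cup ≈ 7 cup
couscous: 6 oz × 7/2 × 28.35 g/oz ≈ 595 g
butter: (1 tbsp + 1 tsp = 4/3 tbsp) × 7/2 ÷ 8 tbsp/stick × 113.5 g/stick ≈ 66 g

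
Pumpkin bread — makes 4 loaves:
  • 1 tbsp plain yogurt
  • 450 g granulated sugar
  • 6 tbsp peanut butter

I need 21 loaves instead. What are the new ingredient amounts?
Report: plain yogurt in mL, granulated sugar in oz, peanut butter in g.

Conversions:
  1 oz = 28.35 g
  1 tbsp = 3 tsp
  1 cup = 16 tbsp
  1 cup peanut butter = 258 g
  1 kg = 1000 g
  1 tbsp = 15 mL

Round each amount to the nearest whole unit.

Scaling factor: 21/4 = 5.25.
plain yogurt: 1 tbsp × 21/4 × 15 mL/tbsp ≈ 79 mL
granulated sugar: 450 g × 21/4 ÷ 28.35 g/oz ≈ 83 oz
peanut butter: 6 tbsp × 21/4 ÷ 16 tbsp/cup × 258 g/cup ≈ 508 g

plain yogurt: 79 mL; granulated sugar: 83 oz; peanut butter: 508 g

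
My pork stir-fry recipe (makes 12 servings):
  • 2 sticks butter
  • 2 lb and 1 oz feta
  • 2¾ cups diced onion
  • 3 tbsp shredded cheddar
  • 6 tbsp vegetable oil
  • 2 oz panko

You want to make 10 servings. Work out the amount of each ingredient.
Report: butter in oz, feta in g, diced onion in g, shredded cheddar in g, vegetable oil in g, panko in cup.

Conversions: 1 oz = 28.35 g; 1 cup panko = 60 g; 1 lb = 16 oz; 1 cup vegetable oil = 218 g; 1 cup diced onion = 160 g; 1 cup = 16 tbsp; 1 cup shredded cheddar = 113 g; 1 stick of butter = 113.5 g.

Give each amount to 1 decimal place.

butter: 6.7 oz; feta: 779.6 g; diced onion: 366.7 g; shredded cheddar: 17.7 g; vegetable oil: 68.1 g; panko: 0.8 cup

Scaling factor: 10/12 = 5/6.
butter: 2 stick × 5/6 × 113.5 g/stick ÷ 28.35 g/oz ≈ 6.7 oz
feta: (2 lb + 1 oz = 2.0625 lb) × 5/6 × 16 oz/lb × 28.35 g/oz ≈ 779.6 g
diced onion: 2.75 cup × 5/6 × 160 g/cup ≈ 366.7 g
shredded cheddar: 3 tbsp × 5/6 ÷ 16 tbsp/cup × 113 g/cup ≈ 17.7 g
vegetable oil: 6 tbsp × 5/6 ÷ 16 tbsp/cup × 218 g/cup ≈ 68.1 g
panko: 2 oz × 5/6 × 28.35 g/oz ÷ 60 g/cup ≈ 0.8 cup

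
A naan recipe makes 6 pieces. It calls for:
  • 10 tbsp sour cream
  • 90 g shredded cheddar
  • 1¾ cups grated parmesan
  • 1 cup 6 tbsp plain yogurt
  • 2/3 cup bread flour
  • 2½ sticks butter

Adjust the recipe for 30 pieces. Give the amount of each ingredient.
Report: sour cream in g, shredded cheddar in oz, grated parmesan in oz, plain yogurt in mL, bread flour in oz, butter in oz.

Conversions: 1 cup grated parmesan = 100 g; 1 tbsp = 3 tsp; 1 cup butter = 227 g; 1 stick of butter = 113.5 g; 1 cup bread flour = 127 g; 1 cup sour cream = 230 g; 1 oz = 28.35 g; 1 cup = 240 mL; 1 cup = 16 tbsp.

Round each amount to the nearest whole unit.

sour cream: 719 g; shredded cheddar: 16 oz; grated parmesan: 31 oz; plain yogurt: 1650 mL; bread flour: 15 oz; butter: 50 oz

Scaling factor: 30/6 = 5.
sour cream: 10 tbsp × 5 ÷ 16 tbsp/cup × 230 g/cup ≈ 719 g
shredded cheddar: 90 g × 5 ÷ 28.35 g/oz ≈ 16 oz
grated parmesan: 1.75 cup × 5 × 100 g/cup ÷ 28.35 g/oz ≈ 31 oz
plain yogurt: (1 cup + 6 tbsp = 1.375 cup) × 5 × 240 mL/cup = 1650 mL
bread flour: 2/3 cup × 5 × 127 g/cup ÷ 28.35 g/oz ≈ 15 oz
butter: 2.5 stick × 5 × 113.5 g/stick ÷ 28.35 g/oz ≈ 50 oz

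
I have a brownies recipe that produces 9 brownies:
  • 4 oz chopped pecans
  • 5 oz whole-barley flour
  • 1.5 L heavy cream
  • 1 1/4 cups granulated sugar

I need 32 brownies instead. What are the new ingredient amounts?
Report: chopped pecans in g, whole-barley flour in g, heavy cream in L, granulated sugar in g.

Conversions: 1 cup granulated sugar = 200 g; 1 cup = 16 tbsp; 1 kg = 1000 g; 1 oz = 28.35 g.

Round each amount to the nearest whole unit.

Scaling factor: 32/9.
chopped pecans: 4 oz × 32/9 × 28.35 g/oz ≈ 403 g
whole-barley flour: 5 oz × 32/9 × 28.35 g/oz = 504 g
heavy cream: 1.5 L × 32/9 ≈ 5 L
granulated sugar: 1.25 cup × 32/9 × 200 g/cup ≈ 889 g

chopped pecans: 403 g; whole-barley flour: 504 g; heavy cream: 5 L; granulated sugar: 889 g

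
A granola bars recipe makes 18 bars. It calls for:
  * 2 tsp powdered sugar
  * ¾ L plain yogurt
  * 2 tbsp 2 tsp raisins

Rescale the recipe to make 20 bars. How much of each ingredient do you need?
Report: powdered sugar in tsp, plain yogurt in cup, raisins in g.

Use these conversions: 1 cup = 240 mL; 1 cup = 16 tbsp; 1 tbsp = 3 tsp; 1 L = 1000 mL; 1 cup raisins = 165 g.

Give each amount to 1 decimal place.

Scaling factor: 20/18 = 10/9.
powdered sugar: 2 tsp × 10/9 ≈ 2.2 tsp
plain yogurt: 0.75 L × 10/9 × 1000 mL/L ÷ 240 mL/cup ≈ 3.5 cup
raisins: (2 tbsp + 2 tsp = 8/3 tbsp) × 10/9 ÷ 16 tbsp/cup × 165 g/cup ≈ 30.6 g

powdered sugar: 2.2 tsp; plain yogurt: 3.5 cup; raisins: 30.6 g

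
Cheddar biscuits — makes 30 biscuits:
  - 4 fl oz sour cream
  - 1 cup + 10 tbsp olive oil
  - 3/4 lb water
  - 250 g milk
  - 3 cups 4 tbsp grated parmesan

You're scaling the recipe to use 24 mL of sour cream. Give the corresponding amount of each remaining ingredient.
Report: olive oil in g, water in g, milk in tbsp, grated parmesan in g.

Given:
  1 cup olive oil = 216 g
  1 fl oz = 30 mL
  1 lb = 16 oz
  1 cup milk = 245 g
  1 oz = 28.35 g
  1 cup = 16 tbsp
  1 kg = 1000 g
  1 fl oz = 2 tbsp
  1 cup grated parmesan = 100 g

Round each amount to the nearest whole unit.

The original recipe has 120 mL of sour cream, so the scaling factor is 24 ÷ 120 = 1/5 = 0.2.
olive oil: (1 cup + 10 tbsp = 1.625 cup) × 1/5 × 216 g/cup ≈ 70 g
water: 0.75 lb × 1/5 × 16 oz/lb × 28.35 g/oz ≈ 68 g
milk: 250 g × 1/5 ÷ 245 g/cup × 16 tbsp/cup ≈ 3 tbsp
grated parmesan: (3 cup + 4 tbsp = 3.25 cup) × 1/5 × 100 g/cup = 65 g

olive oil: 70 g; water: 68 g; milk: 3 tbsp; grated parmesan: 65 g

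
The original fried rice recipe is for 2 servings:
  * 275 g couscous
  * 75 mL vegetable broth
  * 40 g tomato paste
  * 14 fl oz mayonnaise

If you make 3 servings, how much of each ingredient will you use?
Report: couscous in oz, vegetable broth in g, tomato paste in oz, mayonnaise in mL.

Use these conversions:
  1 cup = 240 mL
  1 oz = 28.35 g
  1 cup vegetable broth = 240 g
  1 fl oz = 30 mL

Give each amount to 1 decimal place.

Scaling factor: 3/2 = 1.5.
couscous: 275 g × 3/2 ÷ 28.35 g/oz ≈ 14.6 oz
vegetable broth: 75 mL × 3/2 ÷ 240 mL/cup × 240 g/cup = 112.5 g
tomato paste: 40 g × 3/2 ÷ 28.35 g/oz ≈ 2.1 oz
mayonnaise: 14 fl oz × 3/2 × 30 mL/fl oz = 630.0 mL

couscous: 14.6 oz; vegetable broth: 112.5 g; tomato paste: 2.1 oz; mayonnaise: 630.0 mL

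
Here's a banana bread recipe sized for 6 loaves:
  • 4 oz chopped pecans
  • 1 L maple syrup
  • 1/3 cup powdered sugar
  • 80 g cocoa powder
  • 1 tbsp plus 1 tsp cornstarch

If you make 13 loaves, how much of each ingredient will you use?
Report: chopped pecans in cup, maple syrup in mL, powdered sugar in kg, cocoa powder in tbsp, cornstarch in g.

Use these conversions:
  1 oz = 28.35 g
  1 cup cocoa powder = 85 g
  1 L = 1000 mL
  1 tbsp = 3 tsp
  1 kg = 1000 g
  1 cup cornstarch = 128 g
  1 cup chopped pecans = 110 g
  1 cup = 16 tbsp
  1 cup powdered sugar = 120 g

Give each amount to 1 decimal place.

chopped pecans: 2.2 cup; maple syrup: 2166.7 mL; powdered sugar: 0.1 kg; cocoa powder: 32.6 tbsp; cornstarch: 23.1 g

Scaling factor: 13/6.
chopped pecans: 4 oz × 13/6 × 28.35 g/oz ÷ 110 g/cup ≈ 2.2 cup
maple syrup: 1 L × 13/6 × 1000 mL/L ≈ 2166.7 mL
powdered sugar: 1/3 cup × 13/6 × 120 g/cup ÷ 1000 g/kg ≈ 0.1 kg
cocoa powder: 80 g × 13/6 ÷ 85 g/cup × 16 tbsp/cup ≈ 32.6 tbsp
cornstarch: (1 tbsp + 1 tsp = 4/3 tbsp) × 13/6 ÷ 16 tbsp/cup × 128 g/cup ≈ 23.1 g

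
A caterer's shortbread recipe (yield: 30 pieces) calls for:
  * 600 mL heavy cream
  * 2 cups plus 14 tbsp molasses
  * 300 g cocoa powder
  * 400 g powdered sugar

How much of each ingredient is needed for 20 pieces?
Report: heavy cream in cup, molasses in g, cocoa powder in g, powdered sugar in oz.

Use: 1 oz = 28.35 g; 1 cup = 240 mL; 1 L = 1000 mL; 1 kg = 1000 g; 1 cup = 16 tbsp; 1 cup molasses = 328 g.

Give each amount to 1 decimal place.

heavy cream: 1.7 cup; molasses: 628.7 g; cocoa powder: 200.0 g; powdered sugar: 9.4 oz

Scaling factor: 20/30 = 2/3.
heavy cream: 600 mL × 2/3 ÷ 240 mL/cup ≈ 1.7 cup
molasses: (2 cup + 14 tbsp = 2.875 cup) × 2/3 × 328 g/cup ≈ 628.7 g
cocoa powder: 300 g × 2/3 = 200.0 g
powdered sugar: 400 g × 2/3 ÷ 28.35 g/oz ≈ 9.4 oz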